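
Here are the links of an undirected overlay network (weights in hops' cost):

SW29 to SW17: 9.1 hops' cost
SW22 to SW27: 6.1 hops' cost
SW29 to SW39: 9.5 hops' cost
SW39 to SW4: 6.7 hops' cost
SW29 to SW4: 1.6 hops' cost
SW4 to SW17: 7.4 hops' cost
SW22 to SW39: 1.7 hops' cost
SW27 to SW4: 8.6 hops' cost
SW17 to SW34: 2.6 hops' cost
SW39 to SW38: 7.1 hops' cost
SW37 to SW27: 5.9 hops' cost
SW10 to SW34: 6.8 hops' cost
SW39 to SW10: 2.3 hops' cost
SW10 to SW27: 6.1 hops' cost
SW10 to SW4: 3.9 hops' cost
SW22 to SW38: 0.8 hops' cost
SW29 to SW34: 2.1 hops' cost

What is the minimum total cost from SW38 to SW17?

Enumerating some paths:
SW38 - SW22 - SW39 - SW10 - SW34 - SW17: 0.8+1.7+2.3+6.8+2.6 = 14.2
SW38 - SW22 - SW39 - SW10 - SW4 - SW29 - SW34 - SW17: 0.8+1.7+2.3+3.9+1.6+2.1+2.6 = 15
The minimum is 14.2 hops' cost via SW38 - SW22 - SW39 - SW10 - SW34 - SW17.

14.2 hops' cost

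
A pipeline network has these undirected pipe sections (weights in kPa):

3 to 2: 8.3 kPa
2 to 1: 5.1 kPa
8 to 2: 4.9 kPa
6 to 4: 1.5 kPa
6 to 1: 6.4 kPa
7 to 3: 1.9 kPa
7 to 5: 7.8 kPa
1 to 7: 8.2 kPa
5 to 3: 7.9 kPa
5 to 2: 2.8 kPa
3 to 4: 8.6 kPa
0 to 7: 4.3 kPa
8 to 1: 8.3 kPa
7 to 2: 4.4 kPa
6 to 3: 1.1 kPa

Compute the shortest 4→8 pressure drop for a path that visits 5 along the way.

Best 4 to 5: 4–6–3–5 costing 10.5
Shortest 5→8: 5–2–8 = 7.7
Total via 5: 10.5 + 7.7 = 18.2 kPa.

18.2 kPa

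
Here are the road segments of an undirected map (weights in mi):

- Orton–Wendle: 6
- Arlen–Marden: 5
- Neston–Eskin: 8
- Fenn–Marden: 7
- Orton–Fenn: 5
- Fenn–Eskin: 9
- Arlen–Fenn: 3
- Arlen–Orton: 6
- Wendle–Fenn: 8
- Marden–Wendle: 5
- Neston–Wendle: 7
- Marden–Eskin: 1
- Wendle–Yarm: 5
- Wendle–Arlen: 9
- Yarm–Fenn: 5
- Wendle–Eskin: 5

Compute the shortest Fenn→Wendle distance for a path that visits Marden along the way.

Best Fenn to Marden: Fenn → Marden costing 7
Best Marden to Wendle: Marden → Wendle costing 5
Total via Marden: 7 + 5 = 12 mi.

12 mi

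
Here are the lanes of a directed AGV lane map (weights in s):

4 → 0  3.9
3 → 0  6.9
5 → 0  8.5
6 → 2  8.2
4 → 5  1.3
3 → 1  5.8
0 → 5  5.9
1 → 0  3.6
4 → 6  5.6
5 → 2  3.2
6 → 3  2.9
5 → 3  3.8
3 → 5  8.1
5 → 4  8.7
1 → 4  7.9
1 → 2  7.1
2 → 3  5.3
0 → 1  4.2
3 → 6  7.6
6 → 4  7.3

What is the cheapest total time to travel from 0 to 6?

17.3 s

Running Dijkstra from 0:
0: 0
1: 4.2  (via 0)
5: 5.9  (via 0)
2: 9.1  (via 5)
3: 9.7  (via 5)
4: 12.1  (via 1)
6: 17.3  (via 3)
Shortest route: 0 → 5 → 3 → 6 = 17.3 s.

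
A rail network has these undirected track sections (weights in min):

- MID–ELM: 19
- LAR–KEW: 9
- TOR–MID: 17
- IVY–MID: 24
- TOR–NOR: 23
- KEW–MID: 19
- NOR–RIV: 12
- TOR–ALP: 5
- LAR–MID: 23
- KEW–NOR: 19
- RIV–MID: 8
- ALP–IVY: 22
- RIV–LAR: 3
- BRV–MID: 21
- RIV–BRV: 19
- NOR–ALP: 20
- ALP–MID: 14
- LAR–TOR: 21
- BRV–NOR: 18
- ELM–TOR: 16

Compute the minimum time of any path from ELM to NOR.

39 min

Shortest distances from ELM:
ELM: 0
TOR: 16  (via ELM)
MID: 19  (via ELM)
ALP: 21  (via TOR)
RIV: 27  (via MID)
LAR: 30  (via RIV)
KEW: 38  (via MID)
NOR: 39  (via TOR)
Shortest route: ELM → TOR → NOR = 39 min.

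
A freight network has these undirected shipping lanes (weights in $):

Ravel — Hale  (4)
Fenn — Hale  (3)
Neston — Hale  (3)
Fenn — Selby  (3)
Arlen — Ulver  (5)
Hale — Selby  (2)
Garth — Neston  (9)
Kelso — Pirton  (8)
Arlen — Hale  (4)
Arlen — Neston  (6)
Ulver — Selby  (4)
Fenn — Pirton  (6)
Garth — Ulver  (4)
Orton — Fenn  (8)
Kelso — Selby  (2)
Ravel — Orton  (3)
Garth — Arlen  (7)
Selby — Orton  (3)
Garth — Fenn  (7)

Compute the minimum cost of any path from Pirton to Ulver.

$13

Candidate routes:
Pirton - Fenn - Garth - Ulver: 6+7+4 = 17
Pirton - Fenn - Hale - Selby - Ulver: 6+3+2+4 = 15
Pirton - Fenn - Selby - Ulver: 6+3+4 = 13
Pirton - Kelso - Selby - Ulver: 8+2+4 = 14
Cheapest is Pirton - Fenn - Selby - Ulver at $13.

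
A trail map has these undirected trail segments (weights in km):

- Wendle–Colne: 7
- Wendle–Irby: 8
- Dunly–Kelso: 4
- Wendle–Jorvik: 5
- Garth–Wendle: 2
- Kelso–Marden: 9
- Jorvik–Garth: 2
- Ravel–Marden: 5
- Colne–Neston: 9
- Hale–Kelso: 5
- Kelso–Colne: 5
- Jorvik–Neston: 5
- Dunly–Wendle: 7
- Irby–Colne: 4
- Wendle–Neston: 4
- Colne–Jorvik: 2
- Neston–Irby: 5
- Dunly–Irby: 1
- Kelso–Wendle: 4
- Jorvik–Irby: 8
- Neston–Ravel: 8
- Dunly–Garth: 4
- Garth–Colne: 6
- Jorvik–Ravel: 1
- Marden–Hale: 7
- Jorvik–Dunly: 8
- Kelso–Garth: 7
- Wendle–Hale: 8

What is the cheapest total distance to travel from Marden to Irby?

Candidate routes:
Marden → Ravel → Jorvik → Colne → Irby: 5+1+2+4 = 12
Marden → Ravel → Jorvik → Garth → Dunly → Irby: 5+1+2+4+1 = 13
Marden → Ravel → Jorvik → Irby: 5+1+8 = 14
The minimum is 12 km via Marden → Ravel → Jorvik → Colne → Irby.

12 km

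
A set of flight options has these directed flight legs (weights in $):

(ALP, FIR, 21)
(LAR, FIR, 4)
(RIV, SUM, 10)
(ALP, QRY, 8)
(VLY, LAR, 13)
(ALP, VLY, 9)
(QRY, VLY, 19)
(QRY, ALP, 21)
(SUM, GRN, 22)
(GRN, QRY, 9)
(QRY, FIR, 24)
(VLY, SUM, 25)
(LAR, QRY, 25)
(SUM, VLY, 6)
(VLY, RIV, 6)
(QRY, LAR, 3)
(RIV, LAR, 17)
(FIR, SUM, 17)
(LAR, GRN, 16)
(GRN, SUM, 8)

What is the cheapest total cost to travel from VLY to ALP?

Running Dijkstra from VLY:
VLY: 0
RIV: 6  (via VLY)
LAR: 13  (via VLY)
SUM: 16  (via RIV)
FIR: 17  (via LAR)
GRN: 29  (via LAR)
QRY: 38  (via LAR)
ALP: 59  (via QRY)
Shortest route: VLY → LAR → QRY → ALP = $59.

$59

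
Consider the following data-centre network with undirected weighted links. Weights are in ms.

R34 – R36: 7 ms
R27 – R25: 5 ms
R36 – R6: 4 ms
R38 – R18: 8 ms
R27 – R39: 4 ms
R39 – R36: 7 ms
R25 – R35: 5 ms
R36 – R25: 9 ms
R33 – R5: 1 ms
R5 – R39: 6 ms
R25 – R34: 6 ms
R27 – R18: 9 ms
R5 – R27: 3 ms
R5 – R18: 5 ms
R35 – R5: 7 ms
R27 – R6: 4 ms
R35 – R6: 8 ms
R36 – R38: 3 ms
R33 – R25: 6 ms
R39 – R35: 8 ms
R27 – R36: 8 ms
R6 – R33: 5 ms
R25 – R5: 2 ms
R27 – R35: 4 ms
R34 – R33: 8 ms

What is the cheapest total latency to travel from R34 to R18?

Running Dijkstra from R34:
R34: 0
R25: 6  (via R34)
R36: 7  (via R34)
R5: 8  (via R25)
R33: 8  (via R34)
R38: 10  (via R36)
R35: 11  (via R25)
R27: 11  (via R25)
R6: 11  (via R36)
R18: 13  (via R5)
Shortest route: R34–R25–R5–R18 = 13 ms.

13 ms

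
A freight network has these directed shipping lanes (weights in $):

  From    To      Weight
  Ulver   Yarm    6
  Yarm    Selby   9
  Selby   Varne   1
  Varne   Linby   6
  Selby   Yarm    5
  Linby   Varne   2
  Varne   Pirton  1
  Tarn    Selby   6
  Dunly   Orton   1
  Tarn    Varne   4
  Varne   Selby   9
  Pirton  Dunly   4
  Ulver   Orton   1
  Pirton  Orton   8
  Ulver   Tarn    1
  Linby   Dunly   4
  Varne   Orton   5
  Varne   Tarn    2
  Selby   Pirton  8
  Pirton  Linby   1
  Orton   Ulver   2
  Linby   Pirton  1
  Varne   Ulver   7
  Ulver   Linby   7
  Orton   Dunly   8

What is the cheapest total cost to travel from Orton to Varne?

$7

Enumerating some paths:
Orton–Ulver–Tarn–Selby–Varne: 2+1+6+1 = 10
Orton–Ulver–Tarn–Varne: 2+1+4 = 7
The minimum is $7 via Orton–Ulver–Tarn–Varne.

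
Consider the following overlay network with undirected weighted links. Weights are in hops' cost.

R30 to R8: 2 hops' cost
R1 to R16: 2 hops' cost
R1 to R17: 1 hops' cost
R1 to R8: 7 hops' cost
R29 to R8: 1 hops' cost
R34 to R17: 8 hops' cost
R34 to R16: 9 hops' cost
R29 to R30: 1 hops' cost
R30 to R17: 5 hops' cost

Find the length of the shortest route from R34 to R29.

14 hops' cost

Compare a few routes:
R34 → R17 → R30 → R8 → R29: 8+5+2+1 = 16
R34 → R17 → R1 → R8 → R29: 8+1+7+1 = 17
R34 → R17 → R30 → R29: 8+5+1 = 14
The minimum is 14 hops' cost via R34 → R17 → R30 → R29.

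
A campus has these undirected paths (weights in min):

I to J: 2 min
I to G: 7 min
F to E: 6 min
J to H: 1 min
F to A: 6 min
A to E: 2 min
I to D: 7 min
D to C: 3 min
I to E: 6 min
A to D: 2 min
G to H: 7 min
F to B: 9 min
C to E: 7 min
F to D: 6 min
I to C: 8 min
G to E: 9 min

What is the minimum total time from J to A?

Running Dijkstra from J:
J: 0
H: 1  (via J)
I: 2  (via J)
E: 8  (via I)
G: 8  (via H)
D: 9  (via I)
A: 10  (via E)
Shortest route: J → I → E → A = 10 min.

10 min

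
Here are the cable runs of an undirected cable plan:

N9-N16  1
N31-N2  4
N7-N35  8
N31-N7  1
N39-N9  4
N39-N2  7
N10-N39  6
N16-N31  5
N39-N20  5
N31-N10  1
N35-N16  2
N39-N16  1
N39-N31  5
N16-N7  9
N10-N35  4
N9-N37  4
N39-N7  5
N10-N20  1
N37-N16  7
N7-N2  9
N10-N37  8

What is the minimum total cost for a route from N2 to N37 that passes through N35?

16

Best N2 to N35: N2–N31–N10–N35 costing 9
Best N35 to N37: N35–N16–N9–N37 costing 7
Total via N35: 9 + 7 = 16.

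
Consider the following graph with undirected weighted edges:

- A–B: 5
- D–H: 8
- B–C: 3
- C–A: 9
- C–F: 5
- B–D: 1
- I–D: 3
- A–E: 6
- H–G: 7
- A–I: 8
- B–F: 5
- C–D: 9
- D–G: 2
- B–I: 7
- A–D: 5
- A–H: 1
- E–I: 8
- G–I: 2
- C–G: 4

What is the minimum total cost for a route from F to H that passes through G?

15

Best F to G: F–B–D–G costing 8
Best G to H: G–H costing 7
Total via G: 8 + 7 = 15.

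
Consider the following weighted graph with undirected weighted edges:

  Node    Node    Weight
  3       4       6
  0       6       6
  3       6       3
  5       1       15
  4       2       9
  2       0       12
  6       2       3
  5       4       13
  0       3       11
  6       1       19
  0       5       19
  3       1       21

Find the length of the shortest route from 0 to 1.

Candidate routes:
0–3–1: 11+21 = 32
0–6–1: 6+19 = 25
0–6–3–1: 6+3+21 = 30
0–3–6–1: 11+3+19 = 33
Cheapest is 0–6–1 at 25.

25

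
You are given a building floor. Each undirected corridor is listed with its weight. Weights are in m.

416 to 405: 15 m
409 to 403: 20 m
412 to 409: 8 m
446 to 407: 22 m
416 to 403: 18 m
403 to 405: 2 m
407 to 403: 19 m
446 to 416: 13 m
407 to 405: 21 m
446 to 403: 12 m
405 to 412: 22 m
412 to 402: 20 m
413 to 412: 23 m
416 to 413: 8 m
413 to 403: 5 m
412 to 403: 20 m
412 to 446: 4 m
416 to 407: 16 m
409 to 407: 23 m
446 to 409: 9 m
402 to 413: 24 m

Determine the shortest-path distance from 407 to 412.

Shortest distances from 407:
407: 0
416: 16  (via 407)
403: 19  (via 407)
405: 21  (via 407)
446: 22  (via 407)
409: 23  (via 407)
413: 24  (via 416)
412: 26  (via 446)
Shortest route: 407–446–412 = 26 m.

26 m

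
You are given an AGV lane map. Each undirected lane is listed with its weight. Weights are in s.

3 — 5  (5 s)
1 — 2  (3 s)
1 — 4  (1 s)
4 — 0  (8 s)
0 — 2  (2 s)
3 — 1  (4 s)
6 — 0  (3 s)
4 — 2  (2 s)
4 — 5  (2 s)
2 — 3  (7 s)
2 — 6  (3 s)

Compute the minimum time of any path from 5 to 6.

Settle nodes by increasing distance from 5:
5: 0
4: 2  (via 5)
1: 3  (via 4)
2: 4  (via 4)
3: 5  (via 5)
0: 6  (via 2)
6: 7  (via 2)
Shortest route: 5 → 4 → 2 → 6 = 7 s.

7 s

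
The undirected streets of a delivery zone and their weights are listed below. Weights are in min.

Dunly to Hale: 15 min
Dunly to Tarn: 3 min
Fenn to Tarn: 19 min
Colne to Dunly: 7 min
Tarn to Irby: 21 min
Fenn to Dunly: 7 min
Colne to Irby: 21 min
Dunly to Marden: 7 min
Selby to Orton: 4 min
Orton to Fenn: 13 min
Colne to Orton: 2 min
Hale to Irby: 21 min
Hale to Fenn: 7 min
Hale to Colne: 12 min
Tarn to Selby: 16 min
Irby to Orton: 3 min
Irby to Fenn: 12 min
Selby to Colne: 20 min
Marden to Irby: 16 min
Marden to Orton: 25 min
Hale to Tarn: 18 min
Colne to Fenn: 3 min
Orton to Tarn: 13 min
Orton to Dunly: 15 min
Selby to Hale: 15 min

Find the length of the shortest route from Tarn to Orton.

Compare a few routes:
Tarn → Dunly → Orton: 3+15 = 18
Tarn → Dunly → Colne → Orton: 3+7+2 = 12
Tarn → Orton: 13 = 13
Tarn → Dunly → Fenn → Colne → Orton: 3+7+3+2 = 15
Cheapest is Tarn → Dunly → Colne → Orton at 12 min.

12 min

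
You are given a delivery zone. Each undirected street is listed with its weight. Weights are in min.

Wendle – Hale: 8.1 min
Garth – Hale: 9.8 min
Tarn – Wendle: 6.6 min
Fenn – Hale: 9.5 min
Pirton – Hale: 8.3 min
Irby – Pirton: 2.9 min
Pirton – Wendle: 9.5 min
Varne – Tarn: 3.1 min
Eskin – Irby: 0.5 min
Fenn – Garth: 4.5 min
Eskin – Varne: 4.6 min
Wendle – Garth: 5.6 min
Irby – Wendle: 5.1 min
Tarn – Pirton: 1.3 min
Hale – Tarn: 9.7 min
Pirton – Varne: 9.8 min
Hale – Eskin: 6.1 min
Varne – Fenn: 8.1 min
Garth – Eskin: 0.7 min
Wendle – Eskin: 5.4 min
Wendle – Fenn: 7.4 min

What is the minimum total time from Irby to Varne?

5.1 min

Settle nodes by increasing distance from Irby:
Irby: 0
Eskin: 0.5  (via Irby)
Garth: 1.2  (via Eskin)
Pirton: 2.9  (via Irby)
Tarn: 4.2  (via Pirton)
Wendle: 5.1  (via Irby)
Varne: 5.1  (via Eskin)
Shortest route: Irby → Eskin → Varne = 5.1 min.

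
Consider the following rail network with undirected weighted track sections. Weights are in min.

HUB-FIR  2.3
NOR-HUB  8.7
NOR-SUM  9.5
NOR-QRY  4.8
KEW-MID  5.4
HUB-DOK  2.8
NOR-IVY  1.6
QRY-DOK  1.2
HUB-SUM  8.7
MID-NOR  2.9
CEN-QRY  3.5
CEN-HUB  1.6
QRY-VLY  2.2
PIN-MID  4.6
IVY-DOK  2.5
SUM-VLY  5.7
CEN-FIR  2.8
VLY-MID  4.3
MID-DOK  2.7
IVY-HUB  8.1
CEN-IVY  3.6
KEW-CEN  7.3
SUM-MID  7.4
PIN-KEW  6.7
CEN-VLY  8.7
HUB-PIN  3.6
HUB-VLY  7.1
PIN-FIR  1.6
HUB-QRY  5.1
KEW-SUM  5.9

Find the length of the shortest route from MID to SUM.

Enumerating some paths:
MID - KEW - SUM: 5.4+5.9 = 11.3
MID - VLY - SUM: 4.3+5.7 = 10
MID - SUM: 7.4 = 7.4
The minimum is 7.4 min via MID - SUM.

7.4 min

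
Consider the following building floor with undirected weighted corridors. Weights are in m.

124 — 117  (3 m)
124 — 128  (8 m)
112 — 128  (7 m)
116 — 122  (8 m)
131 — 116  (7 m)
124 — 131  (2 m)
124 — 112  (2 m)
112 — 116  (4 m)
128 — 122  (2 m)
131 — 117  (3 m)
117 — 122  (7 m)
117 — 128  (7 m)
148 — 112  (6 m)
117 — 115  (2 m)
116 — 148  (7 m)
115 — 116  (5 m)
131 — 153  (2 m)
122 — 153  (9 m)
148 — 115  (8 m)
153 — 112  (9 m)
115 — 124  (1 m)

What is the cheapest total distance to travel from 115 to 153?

5 m

Shortest distances from 115:
115: 0
124: 1  (via 115)
117: 2  (via 115)
131: 3  (via 124)
112: 3  (via 124)
116: 5  (via 115)
153: 5  (via 131)
Shortest route: 115 → 124 → 131 → 153 = 5 m.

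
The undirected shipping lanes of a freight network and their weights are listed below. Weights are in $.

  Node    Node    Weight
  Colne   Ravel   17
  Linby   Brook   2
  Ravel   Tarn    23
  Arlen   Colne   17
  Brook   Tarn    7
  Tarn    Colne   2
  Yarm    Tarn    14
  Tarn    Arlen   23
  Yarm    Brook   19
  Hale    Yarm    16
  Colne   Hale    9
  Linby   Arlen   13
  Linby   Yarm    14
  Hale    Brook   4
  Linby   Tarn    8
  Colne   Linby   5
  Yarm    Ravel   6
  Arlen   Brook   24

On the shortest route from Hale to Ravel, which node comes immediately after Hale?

Yarm

Candidate routes:
Hale → Yarm → Ravel: 16+6 = 22
Hale → Colne → Ravel: 9+17 = 26
Hale → Brook → Linby → Yarm → Ravel: 4+2+14+6 = 26
The minimum is $22 via Hale → Yarm → Ravel.
So from Hale the first move is to Yarm.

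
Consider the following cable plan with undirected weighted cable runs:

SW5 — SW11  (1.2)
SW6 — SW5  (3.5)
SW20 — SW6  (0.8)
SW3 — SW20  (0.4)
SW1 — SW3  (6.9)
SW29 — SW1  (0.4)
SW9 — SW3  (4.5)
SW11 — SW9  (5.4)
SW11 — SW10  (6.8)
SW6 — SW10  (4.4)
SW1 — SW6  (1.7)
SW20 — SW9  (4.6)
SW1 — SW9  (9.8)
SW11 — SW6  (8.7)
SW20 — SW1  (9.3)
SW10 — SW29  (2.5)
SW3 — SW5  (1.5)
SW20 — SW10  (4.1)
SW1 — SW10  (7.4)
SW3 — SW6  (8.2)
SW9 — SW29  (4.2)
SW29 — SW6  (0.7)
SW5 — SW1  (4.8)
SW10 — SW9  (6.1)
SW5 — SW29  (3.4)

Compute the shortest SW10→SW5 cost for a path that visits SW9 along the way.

12.1

Shortest SW10→SW9: SW10–SW9 = 6.1
Shortest SW9→SW5: SW9–SW3–SW5 = 6
Total via SW9: 6.1 + 6 = 12.1.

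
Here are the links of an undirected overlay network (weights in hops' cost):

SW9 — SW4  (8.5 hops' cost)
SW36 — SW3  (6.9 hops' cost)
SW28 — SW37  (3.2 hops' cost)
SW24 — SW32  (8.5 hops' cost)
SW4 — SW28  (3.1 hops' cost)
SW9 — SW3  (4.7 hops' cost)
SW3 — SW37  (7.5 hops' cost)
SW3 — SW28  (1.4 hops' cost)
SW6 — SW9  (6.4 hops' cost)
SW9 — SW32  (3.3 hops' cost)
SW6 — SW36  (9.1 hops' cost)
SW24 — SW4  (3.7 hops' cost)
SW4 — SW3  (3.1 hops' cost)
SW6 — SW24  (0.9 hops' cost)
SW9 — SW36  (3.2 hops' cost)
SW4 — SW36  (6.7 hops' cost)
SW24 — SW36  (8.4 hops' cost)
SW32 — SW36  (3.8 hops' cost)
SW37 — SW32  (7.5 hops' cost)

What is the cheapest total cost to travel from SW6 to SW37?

10.9 hops' cost

Compare a few routes:
SW6 - SW24 - SW4 - SW3 - SW28 - SW37: 0.9+3.7+3.1+1.4+3.2 = 12.3
SW6 - SW24 - SW4 - SW28 - SW37: 0.9+3.7+3.1+3.2 = 10.9
Cheapest is SW6 - SW24 - SW4 - SW28 - SW37 at 10.9 hops' cost.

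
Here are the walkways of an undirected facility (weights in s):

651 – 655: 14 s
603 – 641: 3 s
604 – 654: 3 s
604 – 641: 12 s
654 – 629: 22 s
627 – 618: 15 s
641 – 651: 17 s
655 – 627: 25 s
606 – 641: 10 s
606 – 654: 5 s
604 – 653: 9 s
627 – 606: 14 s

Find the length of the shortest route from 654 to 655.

44 s

Settle nodes by increasing distance from 654:
654: 0
604: 3  (via 654)
606: 5  (via 654)
653: 12  (via 604)
641: 15  (via 604)
603: 18  (via 641)
627: 19  (via 606)
629: 22  (via 654)
651: 32  (via 641)
618: 34  (via 627)
655: 44  (via 627)
Shortest route: 654 → 606 → 627 → 655 = 44 s.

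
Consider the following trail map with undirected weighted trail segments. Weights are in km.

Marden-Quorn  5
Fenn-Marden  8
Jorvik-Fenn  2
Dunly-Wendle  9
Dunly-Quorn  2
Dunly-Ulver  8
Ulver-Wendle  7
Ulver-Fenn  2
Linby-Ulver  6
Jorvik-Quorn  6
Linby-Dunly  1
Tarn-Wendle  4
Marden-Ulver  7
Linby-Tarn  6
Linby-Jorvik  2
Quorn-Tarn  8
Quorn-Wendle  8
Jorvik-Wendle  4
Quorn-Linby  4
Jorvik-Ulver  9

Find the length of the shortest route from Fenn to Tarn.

10 km

Compare a few routes:
Fenn–Ulver–Wendle–Tarn: 2+7+4 = 13
Fenn–Jorvik–Linby–Tarn: 2+2+6 = 10
Fenn–Ulver–Linby–Tarn: 2+6+6 = 14
Cheapest is Fenn–Jorvik–Linby–Tarn at 10 km.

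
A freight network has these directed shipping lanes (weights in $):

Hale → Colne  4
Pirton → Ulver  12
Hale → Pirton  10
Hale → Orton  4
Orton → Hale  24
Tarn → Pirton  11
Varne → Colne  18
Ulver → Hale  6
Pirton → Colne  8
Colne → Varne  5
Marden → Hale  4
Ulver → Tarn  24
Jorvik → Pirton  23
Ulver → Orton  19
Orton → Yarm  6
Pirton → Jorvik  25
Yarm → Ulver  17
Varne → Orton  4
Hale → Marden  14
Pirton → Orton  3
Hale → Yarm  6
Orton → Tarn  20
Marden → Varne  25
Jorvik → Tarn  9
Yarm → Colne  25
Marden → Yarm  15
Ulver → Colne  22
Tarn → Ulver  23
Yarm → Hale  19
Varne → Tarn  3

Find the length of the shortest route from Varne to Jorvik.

$39

Compare a few routes:
Varne–Orton–Tarn–Pirton–Jorvik: 4+20+11+25 = 60
Varne–Tarn–Pirton–Jorvik: 3+11+25 = 39
Cheapest is Varne–Tarn–Pirton–Jorvik at $39.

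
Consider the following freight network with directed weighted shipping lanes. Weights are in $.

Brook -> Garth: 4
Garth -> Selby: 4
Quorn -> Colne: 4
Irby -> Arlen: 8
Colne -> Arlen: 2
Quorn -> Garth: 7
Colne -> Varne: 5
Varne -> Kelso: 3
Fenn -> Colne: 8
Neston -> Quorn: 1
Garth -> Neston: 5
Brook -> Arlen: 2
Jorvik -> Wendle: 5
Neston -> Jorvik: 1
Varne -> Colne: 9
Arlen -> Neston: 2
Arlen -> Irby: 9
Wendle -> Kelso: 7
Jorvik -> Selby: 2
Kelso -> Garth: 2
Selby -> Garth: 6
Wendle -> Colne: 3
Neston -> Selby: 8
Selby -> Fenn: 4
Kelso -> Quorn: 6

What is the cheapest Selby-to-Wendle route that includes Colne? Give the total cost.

Best Selby to Colne: Selby–Fenn–Colne costing 12
Shortest Colne→Wendle: Colne–Arlen–Neston–Jorvik–Wendle = 10
Total via Colne: 12 + 10 = $22.

$22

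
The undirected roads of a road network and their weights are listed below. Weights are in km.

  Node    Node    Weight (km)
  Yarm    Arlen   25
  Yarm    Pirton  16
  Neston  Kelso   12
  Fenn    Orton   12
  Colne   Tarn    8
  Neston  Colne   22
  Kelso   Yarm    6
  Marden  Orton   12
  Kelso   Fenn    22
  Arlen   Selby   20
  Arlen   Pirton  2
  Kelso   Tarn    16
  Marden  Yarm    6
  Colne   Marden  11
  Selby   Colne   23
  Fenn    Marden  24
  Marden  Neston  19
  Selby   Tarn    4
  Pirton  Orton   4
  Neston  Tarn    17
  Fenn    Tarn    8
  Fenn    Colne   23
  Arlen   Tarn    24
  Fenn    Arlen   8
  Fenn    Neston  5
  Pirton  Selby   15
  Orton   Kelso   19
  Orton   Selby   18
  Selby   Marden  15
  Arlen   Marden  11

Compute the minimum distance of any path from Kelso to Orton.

19 km

Compare a few routes:
Kelso–Yarm–Pirton–Orton: 6+16+4 = 26
Kelso–Orton: 19 = 19
Kelso–Yarm–Marden–Orton: 6+6+12 = 24
The minimum is 19 km via Kelso–Orton.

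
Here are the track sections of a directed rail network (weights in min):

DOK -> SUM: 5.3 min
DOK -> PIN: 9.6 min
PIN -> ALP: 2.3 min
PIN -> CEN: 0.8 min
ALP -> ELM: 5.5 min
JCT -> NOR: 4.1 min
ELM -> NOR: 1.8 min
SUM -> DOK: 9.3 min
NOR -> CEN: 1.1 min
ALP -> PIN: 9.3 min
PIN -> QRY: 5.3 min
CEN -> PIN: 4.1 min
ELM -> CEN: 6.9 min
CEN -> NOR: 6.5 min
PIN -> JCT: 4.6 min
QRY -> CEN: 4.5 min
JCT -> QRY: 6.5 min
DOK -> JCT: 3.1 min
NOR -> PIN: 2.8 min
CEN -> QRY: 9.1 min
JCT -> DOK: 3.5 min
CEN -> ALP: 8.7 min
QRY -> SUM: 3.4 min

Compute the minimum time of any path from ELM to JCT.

9.2 min

Compare a few routes:
ELM → NOR → PIN → JCT: 1.8+2.8+4.6 = 9.2
ELM → CEN → PIN → JCT: 6.9+4.1+4.6 = 15.6
ELM → NOR → CEN → PIN → JCT: 1.8+1.1+4.1+4.6 = 11.6
Cheapest is ELM → NOR → PIN → JCT at 9.2 min.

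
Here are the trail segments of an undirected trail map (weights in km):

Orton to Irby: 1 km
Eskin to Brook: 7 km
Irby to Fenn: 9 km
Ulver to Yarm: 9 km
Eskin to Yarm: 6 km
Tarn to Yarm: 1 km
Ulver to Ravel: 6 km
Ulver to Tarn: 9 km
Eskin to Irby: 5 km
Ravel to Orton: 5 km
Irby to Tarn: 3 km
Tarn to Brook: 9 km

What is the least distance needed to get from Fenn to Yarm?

13 km

Enumerating some paths:
Fenn - Irby - Eskin - Yarm: 9+5+6 = 20
Fenn - Irby - Tarn - Yarm: 9+3+1 = 13
The minimum is 13 km via Fenn - Irby - Tarn - Yarm.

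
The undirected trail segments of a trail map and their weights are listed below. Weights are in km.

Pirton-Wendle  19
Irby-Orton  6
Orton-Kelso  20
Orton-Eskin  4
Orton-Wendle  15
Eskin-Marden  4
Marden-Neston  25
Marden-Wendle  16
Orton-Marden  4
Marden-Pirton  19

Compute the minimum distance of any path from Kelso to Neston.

49 km

Running Dijkstra from Kelso:
Kelso: 0
Orton: 20  (via Kelso)
Marden: 24  (via Orton)
Eskin: 24  (via Orton)
Irby: 26  (via Orton)
Wendle: 35  (via Orton)
Pirton: 43  (via Marden)
Neston: 49  (via Marden)
Shortest route: Kelso → Orton → Marden → Neston = 49 km.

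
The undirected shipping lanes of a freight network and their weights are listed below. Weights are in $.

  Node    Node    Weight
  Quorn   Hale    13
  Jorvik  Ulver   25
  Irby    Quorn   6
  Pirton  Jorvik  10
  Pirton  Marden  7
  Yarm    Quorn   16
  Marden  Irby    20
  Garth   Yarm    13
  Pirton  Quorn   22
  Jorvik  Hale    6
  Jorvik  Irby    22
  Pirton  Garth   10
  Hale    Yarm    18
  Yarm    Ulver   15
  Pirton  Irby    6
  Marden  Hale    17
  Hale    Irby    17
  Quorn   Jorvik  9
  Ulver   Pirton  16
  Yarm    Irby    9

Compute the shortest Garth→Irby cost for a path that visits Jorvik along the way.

Best Garth to Jorvik: Garth–Pirton–Jorvik costing 20
Shortest Jorvik→Irby: Jorvik–Quorn–Irby = 15
Total via Jorvik: 20 + 15 = $35.

$35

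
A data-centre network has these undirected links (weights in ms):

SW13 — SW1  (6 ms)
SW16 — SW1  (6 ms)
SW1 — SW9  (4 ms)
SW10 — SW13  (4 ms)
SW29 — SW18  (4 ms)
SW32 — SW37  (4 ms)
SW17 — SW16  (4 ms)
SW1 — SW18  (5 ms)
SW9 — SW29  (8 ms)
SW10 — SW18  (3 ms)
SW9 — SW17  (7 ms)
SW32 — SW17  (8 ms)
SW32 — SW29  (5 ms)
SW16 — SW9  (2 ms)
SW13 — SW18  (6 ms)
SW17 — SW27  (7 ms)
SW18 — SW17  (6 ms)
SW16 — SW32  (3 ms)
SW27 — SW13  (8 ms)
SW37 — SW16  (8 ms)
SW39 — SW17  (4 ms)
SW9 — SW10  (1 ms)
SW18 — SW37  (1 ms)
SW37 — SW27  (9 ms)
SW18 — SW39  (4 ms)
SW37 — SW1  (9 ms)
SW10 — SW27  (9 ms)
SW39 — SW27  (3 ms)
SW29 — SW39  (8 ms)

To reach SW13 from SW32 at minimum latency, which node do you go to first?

SW16

Candidate routes:
SW32 → SW37 → SW18 → SW10 → SW13: 4+1+3+4 = 12
SW32 → SW16 → SW9 → SW10 → SW13: 3+2+1+4 = 10
SW32 → SW37 → SW18 → SW13: 4+1+6 = 11
Cheapest is SW32 → SW16 → SW9 → SW10 → SW13 at 10 ms.
So from SW32 the first move is to SW16.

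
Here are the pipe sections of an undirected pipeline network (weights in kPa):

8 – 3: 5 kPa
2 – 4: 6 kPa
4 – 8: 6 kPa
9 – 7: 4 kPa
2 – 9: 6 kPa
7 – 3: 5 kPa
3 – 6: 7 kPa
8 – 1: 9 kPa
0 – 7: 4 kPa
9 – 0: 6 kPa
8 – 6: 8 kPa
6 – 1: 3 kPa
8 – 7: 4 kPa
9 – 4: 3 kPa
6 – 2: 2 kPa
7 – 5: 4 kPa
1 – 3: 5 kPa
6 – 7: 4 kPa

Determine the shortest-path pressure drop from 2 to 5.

Compare a few routes:
2 - 9 - 7 - 5: 6+4+4 = 14
2 - 6 - 7 - 5: 2+4+4 = 10
2 - 4 - 9 - 7 - 5: 6+3+4+4 = 17
The minimum is 10 kPa via 2 - 6 - 7 - 5.

10 kPa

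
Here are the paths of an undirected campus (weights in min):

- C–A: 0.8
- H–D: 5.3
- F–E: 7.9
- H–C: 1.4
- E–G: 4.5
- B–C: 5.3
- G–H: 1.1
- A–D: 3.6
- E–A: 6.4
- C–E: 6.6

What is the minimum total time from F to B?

19.8 min

Compare a few routes:
F → E → G → H → C → B: 7.9+4.5+1.1+1.4+5.3 = 20.2
F → E → C → B: 7.9+6.6+5.3 = 19.8
F → E → A → C → B: 7.9+6.4+0.8+5.3 = 20.4
The minimum is 19.8 min via F → E → C → B.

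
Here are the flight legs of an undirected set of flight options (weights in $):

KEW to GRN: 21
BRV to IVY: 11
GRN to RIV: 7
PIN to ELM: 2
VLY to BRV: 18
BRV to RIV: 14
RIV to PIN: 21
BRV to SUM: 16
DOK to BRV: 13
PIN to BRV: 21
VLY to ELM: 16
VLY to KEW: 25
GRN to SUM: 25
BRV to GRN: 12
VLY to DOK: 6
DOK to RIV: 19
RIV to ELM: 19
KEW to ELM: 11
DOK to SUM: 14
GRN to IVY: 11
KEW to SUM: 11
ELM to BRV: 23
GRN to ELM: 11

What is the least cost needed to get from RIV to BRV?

Running Dijkstra from RIV:
RIV: 0
GRN: 7  (via RIV)
BRV: 14  (via RIV)
Shortest route: RIV–BRV = $14.

$14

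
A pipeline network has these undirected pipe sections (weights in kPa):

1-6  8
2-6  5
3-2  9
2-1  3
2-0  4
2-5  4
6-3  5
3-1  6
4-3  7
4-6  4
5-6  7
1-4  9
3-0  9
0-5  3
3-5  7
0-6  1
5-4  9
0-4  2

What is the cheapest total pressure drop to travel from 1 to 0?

7 kPa

Running Dijkstra from 1:
1: 0
2: 3  (via 1)
3: 6  (via 1)
0: 7  (via 2)
Shortest route: 1–2–0 = 7 kPa.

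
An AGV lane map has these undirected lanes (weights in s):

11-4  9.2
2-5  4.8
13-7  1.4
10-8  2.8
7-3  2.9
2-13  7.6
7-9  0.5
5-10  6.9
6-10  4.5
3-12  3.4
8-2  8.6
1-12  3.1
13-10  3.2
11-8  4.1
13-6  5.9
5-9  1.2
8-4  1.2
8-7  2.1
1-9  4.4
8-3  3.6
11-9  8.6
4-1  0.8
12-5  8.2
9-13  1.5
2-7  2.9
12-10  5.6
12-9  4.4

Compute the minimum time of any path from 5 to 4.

5 s

Settle nodes by increasing distance from 5:
5: 0
9: 1.2  (via 5)
7: 1.7  (via 9)
13: 2.7  (via 9)
8: 3.8  (via 7)
2: 4.6  (via 7)
3: 4.6  (via 7)
4: 5  (via 8)
Shortest route: 5–9–7–8–4 = 5 s.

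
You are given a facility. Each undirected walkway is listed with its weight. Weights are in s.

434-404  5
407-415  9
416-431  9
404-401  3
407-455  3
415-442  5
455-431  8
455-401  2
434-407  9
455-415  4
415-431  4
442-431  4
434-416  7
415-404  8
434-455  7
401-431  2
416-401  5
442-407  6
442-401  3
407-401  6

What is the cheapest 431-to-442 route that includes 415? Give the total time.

Best 431 to 415: 431–415 costing 4
Shortest 415→442: 415–442 = 5
Total via 415: 4 + 5 = 9 s.

9 s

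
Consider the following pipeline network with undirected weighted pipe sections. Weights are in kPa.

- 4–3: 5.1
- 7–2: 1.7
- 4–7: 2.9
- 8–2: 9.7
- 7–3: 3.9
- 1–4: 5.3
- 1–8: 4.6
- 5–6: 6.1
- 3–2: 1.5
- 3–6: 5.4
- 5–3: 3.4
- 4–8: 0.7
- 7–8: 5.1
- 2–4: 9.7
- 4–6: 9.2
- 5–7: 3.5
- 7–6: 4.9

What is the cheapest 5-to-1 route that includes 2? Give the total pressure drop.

14.8 kPa

Best 5 to 2: 5–3–2 costing 4.9
Best 2 to 1: 2–7–4–1 costing 9.9
Total via 2: 4.9 + 9.9 = 14.8 kPa.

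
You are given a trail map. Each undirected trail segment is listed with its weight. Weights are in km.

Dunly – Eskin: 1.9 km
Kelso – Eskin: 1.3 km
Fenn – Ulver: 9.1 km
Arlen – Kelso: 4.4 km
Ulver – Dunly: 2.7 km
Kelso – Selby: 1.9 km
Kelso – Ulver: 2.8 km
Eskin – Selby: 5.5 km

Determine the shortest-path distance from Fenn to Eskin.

Running Dijkstra from Fenn:
Fenn: 0
Ulver: 9.1  (via Fenn)
Dunly: 11.8  (via Ulver)
Kelso: 11.9  (via Ulver)
Eskin: 13.2  (via Kelso)
Shortest route: Fenn–Ulver–Kelso–Eskin = 13.2 km.

13.2 km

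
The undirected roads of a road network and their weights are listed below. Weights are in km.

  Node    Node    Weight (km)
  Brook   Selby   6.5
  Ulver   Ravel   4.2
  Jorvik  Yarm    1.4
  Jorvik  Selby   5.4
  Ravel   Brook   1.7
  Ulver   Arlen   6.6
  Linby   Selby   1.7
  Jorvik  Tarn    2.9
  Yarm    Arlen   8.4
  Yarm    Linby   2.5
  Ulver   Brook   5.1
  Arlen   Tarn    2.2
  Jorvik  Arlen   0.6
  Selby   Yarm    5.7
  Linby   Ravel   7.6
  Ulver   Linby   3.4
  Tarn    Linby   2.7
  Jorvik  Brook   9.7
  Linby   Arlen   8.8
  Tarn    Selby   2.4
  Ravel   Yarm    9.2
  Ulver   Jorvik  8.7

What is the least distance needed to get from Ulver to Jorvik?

7.2 km

Compare a few routes:
Ulver–Arlen–Jorvik: 6.6+0.6 = 7.2
Ulver–Jorvik: 8.7 = 8.7
Ulver–Linby–Yarm–Jorvik: 3.4+2.5+1.4 = 7.3
Ulver–Linby–Tarn–Arlen–Jorvik: 3.4+2.7+2.2+0.6 = 8.9
Cheapest is Ulver–Arlen–Jorvik at 7.2 km.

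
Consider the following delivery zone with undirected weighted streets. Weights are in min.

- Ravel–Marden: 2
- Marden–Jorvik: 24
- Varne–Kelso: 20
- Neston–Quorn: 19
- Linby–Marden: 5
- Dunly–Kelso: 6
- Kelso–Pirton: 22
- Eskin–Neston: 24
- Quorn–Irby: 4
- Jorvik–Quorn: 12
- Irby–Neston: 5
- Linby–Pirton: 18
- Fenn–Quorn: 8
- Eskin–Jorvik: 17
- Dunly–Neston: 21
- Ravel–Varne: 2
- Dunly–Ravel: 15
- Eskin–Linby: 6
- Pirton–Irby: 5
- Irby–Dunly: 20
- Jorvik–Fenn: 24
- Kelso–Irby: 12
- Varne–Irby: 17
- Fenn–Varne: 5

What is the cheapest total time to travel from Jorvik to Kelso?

Shortest distances from Jorvik:
Jorvik: 0
Quorn: 12  (via Jorvik)
Irby: 16  (via Quorn)
Eskin: 17  (via Jorvik)
Fenn: 20  (via Quorn)
Neston: 21  (via Irby)
Pirton: 21  (via Irby)
Linby: 23  (via Eskin)
Marden: 24  (via Jorvik)
Varne: 25  (via Fenn)
Ravel: 26  (via Marden)
Kelso: 28  (via Irby)
Shortest route: Jorvik → Quorn → Irby → Kelso = 28 min.

28 min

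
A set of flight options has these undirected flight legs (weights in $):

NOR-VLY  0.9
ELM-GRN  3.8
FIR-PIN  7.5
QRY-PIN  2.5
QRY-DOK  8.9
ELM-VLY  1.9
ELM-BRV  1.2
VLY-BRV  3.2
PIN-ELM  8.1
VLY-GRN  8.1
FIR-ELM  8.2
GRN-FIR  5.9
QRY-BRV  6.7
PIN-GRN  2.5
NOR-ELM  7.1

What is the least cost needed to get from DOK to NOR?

Candidate routes:
DOK → QRY → PIN → ELM → VLY → NOR: 8.9+2.5+8.1+1.9+0.9 = 22.3
DOK → QRY → BRV → VLY → NOR: 8.9+6.7+3.2+0.9 = 19.7
DOK → QRY → BRV → ELM → VLY → NOR: 8.9+6.7+1.2+1.9+0.9 = 19.6
DOK → QRY → PIN → GRN → ELM → VLY → NOR: 8.9+2.5+2.5+3.8+1.9+0.9 = 20.5
Cheapest is DOK → QRY → BRV → ELM → VLY → NOR at $19.6.

$19.6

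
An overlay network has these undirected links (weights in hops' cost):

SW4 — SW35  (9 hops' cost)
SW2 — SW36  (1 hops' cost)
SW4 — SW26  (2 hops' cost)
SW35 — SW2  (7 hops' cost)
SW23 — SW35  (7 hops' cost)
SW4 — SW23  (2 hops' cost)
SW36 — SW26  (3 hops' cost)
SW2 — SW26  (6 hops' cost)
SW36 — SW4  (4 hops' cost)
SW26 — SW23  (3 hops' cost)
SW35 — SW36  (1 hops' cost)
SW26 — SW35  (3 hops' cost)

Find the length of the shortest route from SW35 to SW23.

Running Dijkstra from SW35:
SW35: 0
SW36: 1  (via SW35)
SW2: 2  (via SW36)
SW26: 3  (via SW35)
SW4: 5  (via SW36)
SW23: 6  (via SW26)
Shortest route: SW35 → SW26 → SW23 = 6 hops' cost.

6 hops' cost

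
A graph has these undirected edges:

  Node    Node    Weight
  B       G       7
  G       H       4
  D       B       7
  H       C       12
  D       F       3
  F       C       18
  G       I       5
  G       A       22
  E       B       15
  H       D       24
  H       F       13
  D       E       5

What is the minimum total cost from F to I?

22

Shortest distances from F:
F: 0
D: 3  (via F)
E: 8  (via D)
B: 10  (via D)
H: 13  (via F)
G: 17  (via B)
C: 18  (via F)
I: 22  (via G)
Shortest route: F → D → B → G → I = 22.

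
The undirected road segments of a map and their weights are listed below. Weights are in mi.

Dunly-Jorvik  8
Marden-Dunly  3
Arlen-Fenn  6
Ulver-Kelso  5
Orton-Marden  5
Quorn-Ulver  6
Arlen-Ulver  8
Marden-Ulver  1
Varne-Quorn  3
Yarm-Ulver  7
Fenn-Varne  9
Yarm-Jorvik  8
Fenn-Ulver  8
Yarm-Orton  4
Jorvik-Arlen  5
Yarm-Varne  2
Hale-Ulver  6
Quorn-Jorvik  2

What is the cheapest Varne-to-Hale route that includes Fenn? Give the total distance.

Shortest Varne→Fenn: Varne → Fenn = 9
Best Fenn to Hale: Fenn → Ulver → Hale costing 14
Total via Fenn: 9 + 14 = 23 mi.

23 mi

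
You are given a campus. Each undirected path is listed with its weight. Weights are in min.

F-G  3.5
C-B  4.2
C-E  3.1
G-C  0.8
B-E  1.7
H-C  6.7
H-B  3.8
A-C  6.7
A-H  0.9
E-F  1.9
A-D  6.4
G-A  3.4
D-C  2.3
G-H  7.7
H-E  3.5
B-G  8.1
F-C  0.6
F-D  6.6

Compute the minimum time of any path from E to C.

Compare a few routes:
E–F–C: 1.9+0.6 = 2.5
E–C: 3.1 = 3.1
The minimum is 2.5 min via E–F–C.

2.5 min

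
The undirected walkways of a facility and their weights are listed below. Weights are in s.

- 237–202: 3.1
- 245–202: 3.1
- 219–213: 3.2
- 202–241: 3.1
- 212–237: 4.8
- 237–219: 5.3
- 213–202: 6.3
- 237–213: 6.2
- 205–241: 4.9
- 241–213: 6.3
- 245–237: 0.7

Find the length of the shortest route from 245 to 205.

Candidate routes:
245 → 237 → 213 → 241 → 205: 0.7+6.2+6.3+4.9 = 18.1
245 → 237 → 219 → 213 → 241 → 205: 0.7+5.3+3.2+6.3+4.9 = 20.4
245 → 202 → 241 → 205: 3.1+3.1+4.9 = 11.1
245 → 237 → 202 → 241 → 205: 0.7+3.1+3.1+4.9 = 11.8
The minimum is 11.1 s via 245 → 202 → 241 → 205.

11.1 s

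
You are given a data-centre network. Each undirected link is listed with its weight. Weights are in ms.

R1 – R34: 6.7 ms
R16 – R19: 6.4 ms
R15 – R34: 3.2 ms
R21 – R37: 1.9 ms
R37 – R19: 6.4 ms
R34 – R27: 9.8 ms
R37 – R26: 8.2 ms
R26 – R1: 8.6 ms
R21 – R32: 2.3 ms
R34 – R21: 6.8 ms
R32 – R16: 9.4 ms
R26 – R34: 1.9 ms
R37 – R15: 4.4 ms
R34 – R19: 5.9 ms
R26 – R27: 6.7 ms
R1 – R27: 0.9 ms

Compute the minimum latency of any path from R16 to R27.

Settle nodes by increasing distance from R16:
R16: 0
R19: 6.4  (via R16)
R32: 9.4  (via R16)
R21: 11.7  (via R32)
R34: 12.3  (via R19)
R37: 12.8  (via R19)
R26: 14.2  (via R34)
R15: 15.5  (via R34)
R1: 19  (via R34)
R27: 19.9  (via R1)
Shortest route: R16 → R19 → R34 → R1 → R27 = 19.9 ms.

19.9 ms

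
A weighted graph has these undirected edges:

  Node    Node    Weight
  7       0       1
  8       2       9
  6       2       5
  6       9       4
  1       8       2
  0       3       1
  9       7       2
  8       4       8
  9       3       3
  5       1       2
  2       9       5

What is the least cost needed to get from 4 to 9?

22

Running Dijkstra from 4:
4: 0
8: 8  (via 4)
1: 10  (via 8)
5: 12  (via 1)
2: 17  (via 8)
6: 22  (via 2)
9: 22  (via 2)
Shortest route: 4–8–2–9 = 22.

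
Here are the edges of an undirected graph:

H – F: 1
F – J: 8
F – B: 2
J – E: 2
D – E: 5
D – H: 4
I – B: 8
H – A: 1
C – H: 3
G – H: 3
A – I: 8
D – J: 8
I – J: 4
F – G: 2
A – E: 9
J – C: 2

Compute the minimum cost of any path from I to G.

Running Dijkstra from I:
I: 0
J: 4  (via I)
C: 6  (via J)
E: 6  (via J)
A: 8  (via I)
B: 8  (via I)
H: 9  (via C)
F: 10  (via B)
D: 11  (via E)
G: 12  (via H)
Shortest route: I–J–C–H–G = 12.

12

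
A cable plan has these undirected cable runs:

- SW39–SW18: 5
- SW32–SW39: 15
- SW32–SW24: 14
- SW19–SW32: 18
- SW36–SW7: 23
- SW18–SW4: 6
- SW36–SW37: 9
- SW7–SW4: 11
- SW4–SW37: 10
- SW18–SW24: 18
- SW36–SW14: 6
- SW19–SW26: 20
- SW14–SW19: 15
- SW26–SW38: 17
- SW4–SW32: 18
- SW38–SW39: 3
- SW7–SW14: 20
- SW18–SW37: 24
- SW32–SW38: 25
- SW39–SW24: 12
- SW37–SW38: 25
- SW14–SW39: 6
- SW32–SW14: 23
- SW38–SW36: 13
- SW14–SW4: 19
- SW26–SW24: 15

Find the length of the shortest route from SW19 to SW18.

26

Running Dijkstra from SW19:
SW19: 0
SW14: 15  (via SW19)
SW32: 18  (via SW19)
SW26: 20  (via SW19)
SW39: 21  (via SW14)
SW36: 21  (via SW14)
SW38: 24  (via SW39)
SW18: 26  (via SW39)
Shortest route: SW19 → SW14 → SW39 → SW18 = 26.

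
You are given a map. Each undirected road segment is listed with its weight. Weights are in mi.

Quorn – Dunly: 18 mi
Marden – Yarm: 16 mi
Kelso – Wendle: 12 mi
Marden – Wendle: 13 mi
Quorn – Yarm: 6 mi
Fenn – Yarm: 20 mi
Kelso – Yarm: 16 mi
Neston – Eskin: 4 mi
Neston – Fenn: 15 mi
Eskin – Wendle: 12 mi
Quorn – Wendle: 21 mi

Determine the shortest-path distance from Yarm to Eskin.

Candidate routes:
Yarm - Kelso - Wendle - Eskin: 16+12+12 = 40
Yarm - Quorn - Wendle - Eskin: 6+21+12 = 39
The minimum is 39 mi via Yarm - Quorn - Wendle - Eskin.

39 mi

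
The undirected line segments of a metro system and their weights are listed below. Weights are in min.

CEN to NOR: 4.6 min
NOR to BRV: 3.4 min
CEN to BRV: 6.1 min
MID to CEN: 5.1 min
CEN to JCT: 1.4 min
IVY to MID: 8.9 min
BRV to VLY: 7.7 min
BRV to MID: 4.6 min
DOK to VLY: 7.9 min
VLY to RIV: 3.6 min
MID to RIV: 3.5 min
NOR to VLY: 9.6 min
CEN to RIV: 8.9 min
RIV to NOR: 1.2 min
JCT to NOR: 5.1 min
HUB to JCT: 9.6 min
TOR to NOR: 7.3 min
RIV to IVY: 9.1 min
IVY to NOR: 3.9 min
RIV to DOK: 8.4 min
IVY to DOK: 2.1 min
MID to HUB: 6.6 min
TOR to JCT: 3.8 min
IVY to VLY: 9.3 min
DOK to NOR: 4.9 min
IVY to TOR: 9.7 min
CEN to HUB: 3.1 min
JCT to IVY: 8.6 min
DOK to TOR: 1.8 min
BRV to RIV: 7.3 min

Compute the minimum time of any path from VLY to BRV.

7.7 min

Compare a few routes:
VLY → RIV → BRV: 3.6+7.3 = 10.9
VLY → RIV → NOR → BRV: 3.6+1.2+3.4 = 8.2
VLY → BRV: 7.7 = 7.7
VLY → RIV → MID → BRV: 3.6+3.5+4.6 = 11.7
The minimum is 7.7 min via VLY → BRV.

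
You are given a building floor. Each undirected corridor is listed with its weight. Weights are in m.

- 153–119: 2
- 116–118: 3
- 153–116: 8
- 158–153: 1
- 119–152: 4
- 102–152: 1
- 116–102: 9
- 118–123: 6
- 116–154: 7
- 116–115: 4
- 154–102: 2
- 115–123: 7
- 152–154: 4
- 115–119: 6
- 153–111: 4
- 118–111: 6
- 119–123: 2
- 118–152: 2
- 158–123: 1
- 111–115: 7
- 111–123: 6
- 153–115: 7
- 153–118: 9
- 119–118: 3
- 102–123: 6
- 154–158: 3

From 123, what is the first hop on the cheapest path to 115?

115

Candidate routes:
123 → 158 → 153 → 115: 1+1+7 = 9
123 → 119 → 115: 2+6 = 8
123 → 115: 7 = 7
123 → 158 → 153 → 119 → 115: 1+1+2+6 = 10
The minimum is 7 m via 123 → 115.
So from 123 the first move is to 115.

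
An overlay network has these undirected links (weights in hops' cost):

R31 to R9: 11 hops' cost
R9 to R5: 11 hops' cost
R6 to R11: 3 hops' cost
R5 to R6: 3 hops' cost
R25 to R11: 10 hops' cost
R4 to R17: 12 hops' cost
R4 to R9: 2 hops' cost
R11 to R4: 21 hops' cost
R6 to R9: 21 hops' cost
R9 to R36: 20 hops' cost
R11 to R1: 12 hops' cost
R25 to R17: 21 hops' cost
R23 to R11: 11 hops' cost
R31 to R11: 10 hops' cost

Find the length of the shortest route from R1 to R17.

43 hops' cost

Candidate routes:
R1 - R11 - R25 - R17: 12+10+21 = 43
R1 - R11 - R4 - R17: 12+21+12 = 45
R1 - R11 - R31 - R9 - R4 - R17: 12+10+11+2+12 = 47
R1 - R11 - R6 - R9 - R4 - R17: 12+3+21+2+12 = 50
The minimum is 43 hops' cost via R1 - R11 - R25 - R17.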